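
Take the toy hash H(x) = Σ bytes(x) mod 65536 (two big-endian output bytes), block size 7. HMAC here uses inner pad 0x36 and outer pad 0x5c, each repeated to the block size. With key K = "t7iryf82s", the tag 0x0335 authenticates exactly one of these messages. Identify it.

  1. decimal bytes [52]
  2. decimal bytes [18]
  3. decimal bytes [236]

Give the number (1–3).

Key "t7iryf82s" = 74 37 69 72 79 66 38 32 73 is 9 bytes > B = 7, so hash it first: H(key) = 03 42, then zero-pad to 7 bytes: K' = 03 42 00 00 00 00 00.
K' ⊕ ipad = 35 74 36 36 36 36 36; K' ⊕ opad = 5f 1e 5c 5c 5c 5c 5c.
m1: inner = H(35 74 36 36 36 36 36 34) = 01 eb; tag = H(5f 1e 5c 5c 5c 5c 5c 01 eb) = 0335 ← matches
m2: inner = H(35 74 36 36 36 36 36 12) = 01 c9; tag = H(5f 1e 5c 5c 5c 5c 5c 01 c9) = 0313
m3: inner = H(35 74 36 36 36 36 36 ec) = 02 a3; tag = H(5f 1e 5c 5c 5c 5c 5c 02 a3) = 02ee

1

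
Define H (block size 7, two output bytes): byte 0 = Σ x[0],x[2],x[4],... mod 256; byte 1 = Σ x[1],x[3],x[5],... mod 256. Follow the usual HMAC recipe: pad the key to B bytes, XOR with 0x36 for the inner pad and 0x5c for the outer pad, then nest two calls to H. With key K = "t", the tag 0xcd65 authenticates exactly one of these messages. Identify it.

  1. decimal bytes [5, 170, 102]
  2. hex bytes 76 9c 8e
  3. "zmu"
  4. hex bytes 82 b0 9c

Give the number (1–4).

3

Key "t" = 74 is 1 byte ≤ B = 7; zero-pad to 7 bytes: K' = 74 00 00 00 00 00 00.
K' ⊕ ipad = 42 36 36 36 36 36 36; K' ⊕ opad = 28 5c 5c 5c 5c 5c 5c.
m1: inner = H(42 36 36 36 36 36 36 05 aa 66) = 8e 0d; tag = H(28 5c 5c 5c 5c 5c 5c 8e 0d) = 49a2
m2: inner = H(42 36 36 36 36 36 36 76 9c 8e) = 80 a6; tag = H(28 5c 5c 5c 5c 5c 5c 80 a6) = e294
m3: inner = H(42 36 36 36 36 36 36 7a 6d 75) = 51 91; tag = H(28 5c 5c 5c 5c 5c 5c 51 91) = cd65 ← matches
m4: inner = H(42 36 36 36 36 36 36 82 b0 9c) = 94 c0; tag = H(28 5c 5c 5c 5c 5c 5c 94 c0) = fca8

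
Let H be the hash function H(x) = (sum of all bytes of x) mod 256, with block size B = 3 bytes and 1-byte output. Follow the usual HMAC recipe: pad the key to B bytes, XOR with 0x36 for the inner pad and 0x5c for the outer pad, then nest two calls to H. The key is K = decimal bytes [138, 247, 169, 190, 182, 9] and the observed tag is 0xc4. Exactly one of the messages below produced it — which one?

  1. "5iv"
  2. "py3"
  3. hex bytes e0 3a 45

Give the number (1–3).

Key decimal bytes [138, 247, 169, 190, 182, 9] = 8a f7 a9 be b6 09 is 6 bytes > B = 3, so hash it first: H(key) = a7, then zero-pad to 3 bytes: K' = a7 00 00.
K' ⊕ ipad = 91 36 36; K' ⊕ opad = fb 5c 5c.
m1: inner = H(91 36 36 35 69 76) = 11; tag = H(fb 5c 5c 11) = c4 ← matches
m2: inner = H(91 36 36 70 79 33) = 19; tag = H(fb 5c 5c 19) = cc
m3: inner = H(91 36 36 e0 3a 45) = 5c; tag = H(fb 5c 5c 5c) = 0f

1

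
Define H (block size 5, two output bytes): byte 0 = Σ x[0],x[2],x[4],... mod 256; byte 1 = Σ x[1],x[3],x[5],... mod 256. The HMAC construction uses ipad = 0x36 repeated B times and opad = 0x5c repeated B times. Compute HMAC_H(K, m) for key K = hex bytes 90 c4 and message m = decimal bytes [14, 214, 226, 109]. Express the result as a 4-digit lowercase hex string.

Key hex bytes 90 c4 is 2 bytes ≤ B = 5; zero-pad to 5 bytes: K' = 90 c4 00 00 00.
K' ⊕ ipad = a6 f2 36 36 36.  K' ⊕ opad = cc 98 5c 5c 5c.
Inner input = (K'⊕ipad) ∥ m = a6 f2 36 36 36 ∥ 0e d6 e2 6d.
Inner hash: even-index sum = 597 mod 256 = 85; odd-index sum = 536 mod 256 = 24 → 55 18.
Outer input = (K'⊕opad) ∥ inner = cc 98 5c 5c 5c ∥ 55 18.
Outer hash (tag): even-index sum = 412 mod 256 = 156; odd-index sum = 329 mod 256 = 73 → 9c 49.

9c49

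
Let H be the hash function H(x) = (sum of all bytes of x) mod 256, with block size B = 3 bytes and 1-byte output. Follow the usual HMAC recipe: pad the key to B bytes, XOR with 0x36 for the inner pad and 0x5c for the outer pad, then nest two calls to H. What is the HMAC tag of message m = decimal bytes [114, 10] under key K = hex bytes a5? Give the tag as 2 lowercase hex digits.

Key hex bytes a5 is 1 byte ≤ B = 3; zero-pad to 3 bytes: K' = a5 00 00.
K' ⊕ ipad = 93 36 36.  K' ⊕ opad = f9 5c 5c.
Inner input = (K'⊕ipad) ∥ m = 93 36 36 ∥ 72 0a.
Inner hash: sum = 147+54+54+114+10 = 379; mod 256 = 123 → 7b.
Outer input = (K'⊕opad) ∥ inner = f9 5c 5c ∥ 7b.
Outer hash (tag): sum = 249+92+92+123 = 556; mod 256 = 44 → 2c.

2c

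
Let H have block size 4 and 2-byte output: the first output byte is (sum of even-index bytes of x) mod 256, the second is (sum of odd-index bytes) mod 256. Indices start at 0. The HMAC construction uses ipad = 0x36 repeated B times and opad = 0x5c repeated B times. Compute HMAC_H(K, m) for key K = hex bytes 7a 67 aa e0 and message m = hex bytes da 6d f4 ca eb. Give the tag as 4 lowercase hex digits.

bd55

Key hex bytes 7a 67 aa e0 is exactly B = 4 bytes: K' = 7a 67 aa e0.
K' ⊕ ipad = 4c 51 9c d6.  K' ⊕ opad = 26 3b f6 bc.
Inner input = (K'⊕ipad) ∥ m = 4c 51 9c d6 ∥ da 6d f4 ca eb.
Inner hash: even-index sum = 929 mod 256 = 161; odd-index sum = 606 mod 256 = 94 → a1 5e.
Outer input = (K'⊕opad) ∥ inner = 26 3b f6 bc ∥ a1 5e.
Outer hash (tag): even-index sum = 445 mod 256 = 189; odd-index sum = 341 mod 256 = 85 → bd 55.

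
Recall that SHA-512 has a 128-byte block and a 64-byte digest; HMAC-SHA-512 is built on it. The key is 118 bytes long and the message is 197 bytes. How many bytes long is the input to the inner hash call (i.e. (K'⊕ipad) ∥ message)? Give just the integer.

Key is 118 ≤ 128 bytes, zero-padded: |K'| = 128.
Inner input = (K'⊕ipad) ∥ m → 128 + 197 = 325 bytes.

325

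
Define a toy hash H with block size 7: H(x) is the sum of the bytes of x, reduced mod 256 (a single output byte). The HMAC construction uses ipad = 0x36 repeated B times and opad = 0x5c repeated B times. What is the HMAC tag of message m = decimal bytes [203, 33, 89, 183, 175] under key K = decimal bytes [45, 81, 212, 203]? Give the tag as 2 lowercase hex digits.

Key decimal bytes [45, 81, 212, 203] = 2d 51 d4 cb is 4 bytes ≤ B = 7; zero-pad to 7 bytes: K' = 2d 51 d4 cb 00 00 00.
K' ⊕ ipad = 1b 67 e2 fd 36 36 36.  K' ⊕ opad = 71 0d 88 97 5c 5c 5c.
Inner input = (K'⊕ipad) ∥ m = 1b 67 e2 fd 36 36 36 ∥ cb 21 59 b7 af.
Inner hash: sum = 27+103+226+253+54+54+54+203+33+89+183+175 = 1454; mod 256 = 174 → ae.
Outer input = (K'⊕opad) ∥ inner = 71 0d 88 97 5c 5c 5c ∥ ae.
Outer hash (tag): sum = 113+13+136+151+92+92+92+174 = 863; mod 256 = 95 → 5f.

5f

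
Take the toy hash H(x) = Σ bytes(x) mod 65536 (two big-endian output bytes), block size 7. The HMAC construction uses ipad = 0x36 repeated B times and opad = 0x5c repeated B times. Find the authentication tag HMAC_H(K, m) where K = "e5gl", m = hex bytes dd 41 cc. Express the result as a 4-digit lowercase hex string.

02b1

Key "e5gl" = 65 35 67 6c is 4 bytes ≤ B = 7; zero-pad to 7 bytes: K' = 65 35 67 6c 00 00 00.
K' ⊕ ipad = 53 03 51 5a 36 36 36.  K' ⊕ opad = 39 69 3b 30 5c 5c 5c.
Inner input = (K'⊕ipad) ∥ m = 53 03 51 5a 36 36 36 ∥ dd 41 cc.
Inner hash: sum = 83+3+81+90+54+54+54+221+65+204 = 909 → 03 8d.
Outer input = (K'⊕opad) ∥ inner = 39 69 3b 30 5c 5c 5c ∥ 03 8d.
Outer hash (tag): sum = 57+105+59+48+92+92+92+3+141 = 689 → 02 b1.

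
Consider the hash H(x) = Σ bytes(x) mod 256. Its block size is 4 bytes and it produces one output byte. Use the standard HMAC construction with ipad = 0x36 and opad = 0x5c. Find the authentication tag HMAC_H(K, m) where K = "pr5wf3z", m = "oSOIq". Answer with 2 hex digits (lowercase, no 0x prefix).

Key "pr5wf3z" = 70 72 35 77 66 33 7a is 7 bytes > B = 4, so hash it first: H(key) = a1, then zero-pad to 4 bytes: K' = a1 00 00 00.
K' ⊕ ipad = 97 36 36 36.  K' ⊕ opad = fd 5c 5c 5c.
Inner input = (K'⊕ipad) ∥ m = 97 36 36 36 ∥ 6f 53 4f 49 71.
Inner hash: sum = 151+54+54+54+111+83+79+73+113 = 772; mod 256 = 4 → 04.
Outer input = (K'⊕opad) ∥ inner = fd 5c 5c 5c ∥ 04.
Outer hash (tag): sum = 253+92+92+92+4 = 533; mod 256 = 21 → 15.

15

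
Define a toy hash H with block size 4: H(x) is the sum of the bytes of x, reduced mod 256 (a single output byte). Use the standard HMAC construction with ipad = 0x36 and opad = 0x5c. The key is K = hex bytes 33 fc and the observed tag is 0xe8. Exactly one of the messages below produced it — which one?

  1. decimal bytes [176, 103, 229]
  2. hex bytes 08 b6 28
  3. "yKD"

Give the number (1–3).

Key hex bytes 33 fc is 2 bytes ≤ B = 4; zero-pad to 4 bytes: K' = 33 fc 00 00.
K' ⊕ ipad = 05 ca 36 36; K' ⊕ opad = 6f a0 5c 5c.
m1: inner = H(05 ca 36 36 b0 67 e5) = 37; tag = H(6f a0 5c 5c 37) = fe
m2: inner = H(05 ca 36 36 08 b6 28) = 21; tag = H(6f a0 5c 5c 21) = e8 ← matches
m3: inner = H(05 ca 36 36 79 4b 44) = 43; tag = H(6f a0 5c 5c 43) = 0a

2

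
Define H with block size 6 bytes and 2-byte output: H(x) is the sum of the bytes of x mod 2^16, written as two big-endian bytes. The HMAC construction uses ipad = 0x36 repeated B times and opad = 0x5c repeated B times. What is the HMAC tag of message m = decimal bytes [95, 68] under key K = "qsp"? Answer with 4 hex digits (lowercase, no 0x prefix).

01b5

Key "qsp" = 71 73 70 is 3 bytes ≤ B = 6; zero-pad to 6 bytes: K' = 71 73 70 00 00 00.
K' ⊕ ipad = 47 45 46 36 36 36.  K' ⊕ opad = 2d 2f 2c 5c 5c 5c.
Inner input = (K'⊕ipad) ∥ m = 47 45 46 36 36 36 ∥ 5f 44.
Inner hash: sum = 71+69+70+54+54+54+95+68 = 535 → 02 17.
Outer input = (K'⊕opad) ∥ inner = 2d 2f 2c 5c 5c 5c ∥ 02 17.
Outer hash (tag): sum = 45+47+44+92+92+92+2+23 = 437 → 01 b5.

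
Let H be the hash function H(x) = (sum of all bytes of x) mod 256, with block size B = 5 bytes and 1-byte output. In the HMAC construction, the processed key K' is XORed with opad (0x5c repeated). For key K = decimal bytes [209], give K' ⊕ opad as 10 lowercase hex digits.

8d5c5c5c5c

Key decimal bytes [209] = d1 is 1 byte ≤ B = 5; zero-pad to 5 bytes: K' = d1 00 00 00 00.
XOR each byte with 0x5c: d1⊕5c=8d, 00⊕5c=5c, 00⊕5c=5c, 00⊕5c=5c, 00⊕5c=5c.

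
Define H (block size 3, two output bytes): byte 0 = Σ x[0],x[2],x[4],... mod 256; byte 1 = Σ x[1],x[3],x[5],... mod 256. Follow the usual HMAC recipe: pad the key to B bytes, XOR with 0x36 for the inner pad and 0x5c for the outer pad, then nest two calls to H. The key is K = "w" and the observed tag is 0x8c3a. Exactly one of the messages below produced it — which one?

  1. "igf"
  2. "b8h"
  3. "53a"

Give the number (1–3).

1

Key "w" = 77 is 1 byte ≤ B = 3; zero-pad to 3 bytes: K' = 77 00 00.
K' ⊕ ipad = 41 36 36; K' ⊕ opad = 2b 5c 5c.
m1: inner = H(41 36 36 69 67 66) = de 05; tag = H(2b 5c 5c de 05) = 8c3a ← matches
m2: inner = H(41 36 36 62 38 68) = af 00; tag = H(2b 5c 5c af 00) = 870b
m3: inner = H(41 36 36 35 33 61) = aa cc; tag = H(2b 5c 5c aa cc) = 5306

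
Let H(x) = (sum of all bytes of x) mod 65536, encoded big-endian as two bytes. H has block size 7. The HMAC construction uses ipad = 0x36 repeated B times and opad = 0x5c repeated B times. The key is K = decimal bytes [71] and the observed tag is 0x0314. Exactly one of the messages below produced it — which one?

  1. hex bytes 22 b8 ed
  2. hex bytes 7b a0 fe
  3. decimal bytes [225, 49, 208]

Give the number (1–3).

Key decimal bytes [71] = 47 is 1 byte ≤ B = 7; zero-pad to 7 bytes: K' = 47 00 00 00 00 00 00.
K' ⊕ ipad = 71 36 36 36 36 36 36; K' ⊕ opad = 1b 5c 5c 5c 5c 5c 5c.
m1: inner = H(71 36 36 36 36 36 36 22 b8 ed) = 03 7c; tag = H(1b 5c 5c 5c 5c 5c 5c 03 7c) = 02c2
m2: inner = H(71 36 36 36 36 36 36 7b a0 fe) = 03 ce; tag = H(1b 5c 5c 5c 5c 5c 5c 03 ce) = 0314 ← matches
m3: inner = H(71 36 36 36 36 36 36 e1 31 d0) = 03 97; tag = H(1b 5c 5c 5c 5c 5c 5c 03 97) = 02dd

2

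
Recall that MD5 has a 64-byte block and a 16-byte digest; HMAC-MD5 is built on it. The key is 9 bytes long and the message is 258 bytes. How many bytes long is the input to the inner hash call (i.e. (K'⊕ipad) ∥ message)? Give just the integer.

Key is 9 ≤ 64 bytes, zero-padded: |K'| = 64.
Inner input = (K'⊕ipad) ∥ m → 64 + 258 = 322 bytes.

322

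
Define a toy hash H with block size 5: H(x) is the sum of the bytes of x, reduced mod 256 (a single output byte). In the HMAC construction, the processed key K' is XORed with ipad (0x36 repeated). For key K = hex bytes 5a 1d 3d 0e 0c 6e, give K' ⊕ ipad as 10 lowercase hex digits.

0a36363636

Key hex bytes 5a 1d 3d 0e 0c 6e is 6 bytes > B = 5, so hash it first: H(key) = 3c, then zero-pad to 5 bytes: K' = 3c 00 00 00 00.
XOR each byte with 0x36: 3c⊕36=0a, 00⊕36=36, 00⊕36=36, 00⊕36=36, 00⊕36=36.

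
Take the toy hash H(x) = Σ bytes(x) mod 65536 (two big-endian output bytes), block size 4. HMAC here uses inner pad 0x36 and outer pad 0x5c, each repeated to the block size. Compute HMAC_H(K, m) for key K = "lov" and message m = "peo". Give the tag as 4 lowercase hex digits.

0158

Key "lov" = 6c 6f 76 is 3 bytes ≤ B = 4; zero-pad to 4 bytes: K' = 6c 6f 76 00.
K' ⊕ ipad = 5a 59 40 36.  K' ⊕ opad = 30 33 2a 5c.
Inner input = (K'⊕ipad) ∥ m = 5a 59 40 36 ∥ 70 65 6f.
Inner hash: sum = 90+89+64+54+112+101+111 = 621 → 02 6d.
Outer input = (K'⊕opad) ∥ inner = 30 33 2a 5c ∥ 02 6d.
Outer hash (tag): sum = 48+51+42+92+2+109 = 344 → 01 58.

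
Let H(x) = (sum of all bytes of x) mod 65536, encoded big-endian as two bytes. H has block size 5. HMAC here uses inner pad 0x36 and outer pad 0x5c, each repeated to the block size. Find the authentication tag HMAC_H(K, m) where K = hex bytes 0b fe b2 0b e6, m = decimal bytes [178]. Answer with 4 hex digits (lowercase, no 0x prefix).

Key hex bytes 0b fe b2 0b e6 is exactly B = 5 bytes: K' = 0b fe b2 0b e6.
K' ⊕ ipad = 3d c8 84 3d d0.  K' ⊕ opad = 57 a2 ee 57 ba.
Inner input = (K'⊕ipad) ∥ m = 3d c8 84 3d d0 ∥ b2.
Inner hash: sum = 61+200+132+61+208+178 = 840 → 03 48.
Outer input = (K'⊕opad) ∥ inner = 57 a2 ee 57 ba ∥ 03 48.
Outer hash (tag): sum = 87+162+238+87+186+3+72 = 835 → 03 43.

0343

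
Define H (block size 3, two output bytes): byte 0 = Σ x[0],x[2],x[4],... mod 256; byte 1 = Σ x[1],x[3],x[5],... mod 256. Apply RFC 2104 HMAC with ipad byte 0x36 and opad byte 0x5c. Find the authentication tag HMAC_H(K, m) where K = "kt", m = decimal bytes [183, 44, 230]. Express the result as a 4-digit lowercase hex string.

72e7

Key "kt" = 6b 74 is 2 bytes ≤ B = 3; zero-pad to 3 bytes: K' = 6b 74 00.
K' ⊕ ipad = 5d 42 36.  K' ⊕ opad = 37 28 5c.
Inner input = (K'⊕ipad) ∥ m = 5d 42 36 ∥ b7 2c e6.
Inner hash: even-index sum = 191 mod 256 = 191; odd-index sum = 479 mod 256 = 223 → bf df.
Outer input = (K'⊕opad) ∥ inner = 37 28 5c ∥ bf df.
Outer hash (tag): even-index sum = 370 mod 256 = 114; odd-index sum = 231 mod 256 = 231 → 72 e7.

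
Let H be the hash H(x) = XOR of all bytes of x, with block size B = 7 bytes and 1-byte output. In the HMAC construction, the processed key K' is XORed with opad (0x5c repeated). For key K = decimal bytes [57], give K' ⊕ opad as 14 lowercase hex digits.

655c5c5c5c5c5c

Key decimal bytes [57] = 39 is 1 byte ≤ B = 7; zero-pad to 7 bytes: K' = 39 00 00 00 00 00 00.
XOR each byte with 0x5c: 39⊕5c=65, 00⊕5c=5c, 00⊕5c=5c, 00⊕5c=5c, 00⊕5c=5c, 00⊕5c=5c, 00⊕5c=5c.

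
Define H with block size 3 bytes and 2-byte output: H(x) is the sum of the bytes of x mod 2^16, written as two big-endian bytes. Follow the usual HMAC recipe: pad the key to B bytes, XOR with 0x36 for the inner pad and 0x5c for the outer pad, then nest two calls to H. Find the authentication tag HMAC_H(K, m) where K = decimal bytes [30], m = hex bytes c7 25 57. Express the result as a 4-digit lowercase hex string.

01d2

Key decimal bytes [30] = 1e is 1 byte ≤ B = 3; zero-pad to 3 bytes: K' = 1e 00 00.
K' ⊕ ipad = 28 36 36.  K' ⊕ opad = 42 5c 5c.
Inner input = (K'⊕ipad) ∥ m = 28 36 36 ∥ c7 25 57.
Inner hash: sum = 40+54+54+199+37+87 = 471 → 01 d7.
Outer input = (K'⊕opad) ∥ inner = 42 5c 5c ∥ 01 d7.
Outer hash (tag): sum = 66+92+92+1+215 = 466 → 01 d2.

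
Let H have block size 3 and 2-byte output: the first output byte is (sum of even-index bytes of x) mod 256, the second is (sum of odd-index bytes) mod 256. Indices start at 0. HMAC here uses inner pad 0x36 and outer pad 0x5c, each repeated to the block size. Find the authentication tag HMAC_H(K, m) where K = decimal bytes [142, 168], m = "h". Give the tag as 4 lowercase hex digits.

Key decimal bytes [142, 168] = 8e a8 is 2 bytes ≤ B = 3; zero-pad to 3 bytes: K' = 8e a8 00.
K' ⊕ ipad = b8 9e 36.  K' ⊕ opad = d2 f4 5c.
Inner input = (K'⊕ipad) ∥ m = b8 9e 36 ∥ 68.
Inner hash: even-index sum = 238 mod 256 = 238; odd-index sum = 262 mod 256 = 6 → ee 06.
Outer input = (K'⊕opad) ∥ inner = d2 f4 5c ∥ ee 06.
Outer hash (tag): even-index sum = 308 mod 256 = 52; odd-index sum = 482 mod 256 = 226 → 34 e2.

34e2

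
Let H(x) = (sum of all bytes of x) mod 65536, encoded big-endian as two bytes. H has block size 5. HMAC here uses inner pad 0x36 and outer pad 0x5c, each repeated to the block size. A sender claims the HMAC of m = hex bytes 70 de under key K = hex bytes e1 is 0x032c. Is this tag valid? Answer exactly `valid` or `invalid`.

valid

Key hex bytes e1 is 1 byte ≤ B = 5; zero-pad to 5 bytes: K' = e1 00 00 00 00.
K' ⊕ ipad = d7 36 36 36 36; K' ⊕ opad = bd 5c 5c 5c 5c.
Inner hash: sum = 215+54+54+54+54+112+222 = 765 → 02 fd.
Outer hash (recomputed tag): sum = 189+92+92+92+92+2+253 = 812 → 03 2c.
Recomputed tag = 032c; claimed = 032c → match.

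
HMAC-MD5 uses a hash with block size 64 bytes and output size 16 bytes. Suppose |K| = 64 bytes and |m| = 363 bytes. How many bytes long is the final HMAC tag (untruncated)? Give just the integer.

The tag is one MD5 digest: 16 bytes.

16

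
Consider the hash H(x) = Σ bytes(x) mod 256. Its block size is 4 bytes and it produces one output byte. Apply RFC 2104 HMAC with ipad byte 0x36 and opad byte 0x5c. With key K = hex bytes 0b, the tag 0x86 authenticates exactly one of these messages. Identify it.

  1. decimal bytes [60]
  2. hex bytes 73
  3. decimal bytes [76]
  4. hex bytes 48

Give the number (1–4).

Key hex bytes 0b is 1 byte ≤ B = 4; zero-pad to 4 bytes: K' = 0b 00 00 00.
K' ⊕ ipad = 3d 36 36 36; K' ⊕ opad = 57 5c 5c 5c.
m1: inner = H(3d 36 36 36 3c) = 1b; tag = H(57 5c 5c 5c 1b) = 86 ← matches
m2: inner = H(3d 36 36 36 73) = 52; tag = H(57 5c 5c 5c 52) = bd
m3: inner = H(3d 36 36 36 4c) = 2b; tag = H(57 5c 5c 5c 2b) = 96
m4: inner = H(3d 36 36 36 48) = 27; tag = H(57 5c 5c 5c 27) = 92

1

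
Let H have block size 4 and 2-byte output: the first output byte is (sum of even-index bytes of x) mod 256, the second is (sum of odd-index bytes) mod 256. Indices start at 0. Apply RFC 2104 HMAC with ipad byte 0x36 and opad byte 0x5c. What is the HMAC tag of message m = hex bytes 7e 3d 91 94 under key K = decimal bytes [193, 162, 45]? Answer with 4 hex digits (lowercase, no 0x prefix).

2ff5

Key decimal bytes [193, 162, 45] = c1 a2 2d is 3 bytes ≤ B = 4; zero-pad to 4 bytes: K' = c1 a2 2d 00.
K' ⊕ ipad = f7 94 1b 36.  K' ⊕ opad = 9d fe 71 5c.
Inner input = (K'⊕ipad) ∥ m = f7 94 1b 36 ∥ 7e 3d 91 94.
Inner hash: even-index sum = 545 mod 256 = 33; odd-index sum = 411 mod 256 = 155 → 21 9b.
Outer input = (K'⊕opad) ∥ inner = 9d fe 71 5c ∥ 21 9b.
Outer hash (tag): even-index sum = 303 mod 256 = 47; odd-index sum = 501 mod 256 = 245 → 2f f5.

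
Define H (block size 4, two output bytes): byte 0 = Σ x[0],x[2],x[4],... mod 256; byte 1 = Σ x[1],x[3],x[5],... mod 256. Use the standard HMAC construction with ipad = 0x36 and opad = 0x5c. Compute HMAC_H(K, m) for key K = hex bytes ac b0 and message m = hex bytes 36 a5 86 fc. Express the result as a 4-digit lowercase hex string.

Key hex bytes ac b0 is 2 bytes ≤ B = 4; zero-pad to 4 bytes: K' = ac b0 00 00.
K' ⊕ ipad = 9a 86 36 36.  K' ⊕ opad = f0 ec 5c 5c.
Inner input = (K'⊕ipad) ∥ m = 9a 86 36 36 ∥ 36 a5 86 fc.
Inner hash: even-index sum = 396 mod 256 = 140; odd-index sum = 605 mod 256 = 93 → 8c 5d.
Outer input = (K'⊕opad) ∥ inner = f0 ec 5c 5c ∥ 8c 5d.
Outer hash (tag): even-index sum = 472 mod 256 = 216; odd-index sum = 421 mod 256 = 165 → d8 a5.

d8a5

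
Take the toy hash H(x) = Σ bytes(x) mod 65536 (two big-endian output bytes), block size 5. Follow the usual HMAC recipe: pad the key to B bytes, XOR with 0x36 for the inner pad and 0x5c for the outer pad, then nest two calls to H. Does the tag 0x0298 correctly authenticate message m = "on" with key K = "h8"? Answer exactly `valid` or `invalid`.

valid

Key "h8" = 68 38 is 2 bytes ≤ B = 5; zero-pad to 5 bytes: K' = 68 38 00 00 00.
K' ⊕ ipad = 5e 0e 36 36 36; K' ⊕ opad = 34 64 5c 5c 5c.
Inner hash: sum = 94+14+54+54+54+111+110 = 491 → 01 eb.
Outer hash (recomputed tag): sum = 52+100+92+92+92+1+235 = 664 → 02 98.
Recomputed tag = 0298; claimed = 0298 → match.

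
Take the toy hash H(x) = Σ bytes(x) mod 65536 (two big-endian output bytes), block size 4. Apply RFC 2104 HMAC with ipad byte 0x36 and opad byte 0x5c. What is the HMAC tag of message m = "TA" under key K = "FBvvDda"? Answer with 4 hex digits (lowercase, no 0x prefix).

01b8

Key "FBvvDda" = 46 42 76 76 44 64 61 is 7 bytes > B = 4, so hash it first: H(key) = 02 7d, then zero-pad to 4 bytes: K' = 02 7d 00 00.
K' ⊕ ipad = 34 4b 36 36.  K' ⊕ opad = 5e 21 5c 5c.
Inner input = (K'⊕ipad) ∥ m = 34 4b 36 36 ∥ 54 41.
Inner hash: sum = 52+75+54+54+84+65 = 384 → 01 80.
Outer input = (K'⊕opad) ∥ inner = 5e 21 5c 5c ∥ 01 80.
Outer hash (tag): sum = 94+33+92+92+1+128 = 440 → 01 b8.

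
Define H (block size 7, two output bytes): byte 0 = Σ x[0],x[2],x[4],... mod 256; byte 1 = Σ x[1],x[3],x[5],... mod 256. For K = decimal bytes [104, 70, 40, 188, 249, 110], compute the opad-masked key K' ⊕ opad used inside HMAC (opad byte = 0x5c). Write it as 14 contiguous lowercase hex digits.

Key decimal bytes [104, 70, 40, 188, 249, 110] = 68 46 28 bc f9 6e is 6 bytes ≤ B = 7; zero-pad to 7 bytes: K' = 68 46 28 bc f9 6e 00.
XOR each byte with 0x5c: 68⊕5c=34, 46⊕5c=1a, 28⊕5c=74, bc⊕5c=e0, f9⊕5c=a5, 6e⊕5c=32, 00⊕5c=5c.

341a74e0a5325c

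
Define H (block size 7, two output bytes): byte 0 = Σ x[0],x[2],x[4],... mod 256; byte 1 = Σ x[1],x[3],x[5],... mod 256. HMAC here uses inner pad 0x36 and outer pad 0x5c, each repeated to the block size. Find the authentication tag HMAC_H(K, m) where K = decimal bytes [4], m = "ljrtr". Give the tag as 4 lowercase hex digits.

5ec6

Key decimal bytes [4] = 04 is 1 byte ≤ B = 7; zero-pad to 7 bytes: K' = 04 00 00 00 00 00 00.
K' ⊕ ipad = 32 36 36 36 36 36 36.  K' ⊕ opad = 58 5c 5c 5c 5c 5c 5c.
Inner input = (K'⊕ipad) ∥ m = 32 36 36 36 36 36 36 ∥ 6c 6a 72 74 72.
Inner hash: even-index sum = 434 mod 256 = 178; odd-index sum = 498 mod 256 = 242 → b2 f2.
Outer input = (K'⊕opad) ∥ inner = 58 5c 5c 5c 5c 5c 5c ∥ b2 f2.
Outer hash (tag): even-index sum = 606 mod 256 = 94; odd-index sum = 454 mod 256 = 198 → 5e c6.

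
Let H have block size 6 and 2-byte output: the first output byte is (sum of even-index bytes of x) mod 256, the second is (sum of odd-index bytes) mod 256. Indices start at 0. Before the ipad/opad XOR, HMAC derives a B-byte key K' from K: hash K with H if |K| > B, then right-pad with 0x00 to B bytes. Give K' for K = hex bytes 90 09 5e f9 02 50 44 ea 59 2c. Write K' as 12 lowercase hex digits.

8d6800000000

|K| = 10 > B = 6, so first hash the key.
H(K): even-index sum = 397 mod 256 = 141; odd-index sum = 616 mod 256 = 104 → 8d 68.
Zero-pad H(K) = 8d 68 to 6 bytes: K' = 8d 68 00 00 00 00.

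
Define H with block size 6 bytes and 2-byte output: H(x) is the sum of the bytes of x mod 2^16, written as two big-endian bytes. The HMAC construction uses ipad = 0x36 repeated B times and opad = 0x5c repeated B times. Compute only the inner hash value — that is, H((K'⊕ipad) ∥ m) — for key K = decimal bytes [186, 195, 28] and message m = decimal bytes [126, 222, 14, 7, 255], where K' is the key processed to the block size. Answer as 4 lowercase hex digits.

Key decimal bytes [186, 195, 28] = ba c3 1c is 3 bytes ≤ B = 6; zero-pad to 6 bytes: K' = ba c3 1c 00 00 00.
K' ⊕ ipad = 8c f5 2a 36 36 36.
Inner input = 8c f5 2a 36 36 36 ∥ 7e de 0e 07 ff.
Inner hash: sum = 140+245+42+54+54+54+126+222+14+7+255 = 1213 → 04 bd.

04bd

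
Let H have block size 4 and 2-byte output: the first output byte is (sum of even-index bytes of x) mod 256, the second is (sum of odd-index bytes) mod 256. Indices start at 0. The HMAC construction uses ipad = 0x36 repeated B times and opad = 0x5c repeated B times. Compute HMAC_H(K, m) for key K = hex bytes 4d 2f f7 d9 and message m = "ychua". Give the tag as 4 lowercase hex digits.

3ad8

Key hex bytes 4d 2f f7 d9 is exactly B = 4 bytes: K' = 4d 2f f7 d9.
K' ⊕ ipad = 7b 19 c1 ef.  K' ⊕ opad = 11 73 ab 85.
Inner input = (K'⊕ipad) ∥ m = 7b 19 c1 ef ∥ 79 63 68 75 61.
Inner hash: even-index sum = 638 mod 256 = 126; odd-index sum = 480 mod 256 = 224 → 7e e0.
Outer input = (K'⊕opad) ∥ inner = 11 73 ab 85 ∥ 7e e0.
Outer hash (tag): even-index sum = 314 mod 256 = 58; odd-index sum = 472 mod 256 = 216 → 3a d8.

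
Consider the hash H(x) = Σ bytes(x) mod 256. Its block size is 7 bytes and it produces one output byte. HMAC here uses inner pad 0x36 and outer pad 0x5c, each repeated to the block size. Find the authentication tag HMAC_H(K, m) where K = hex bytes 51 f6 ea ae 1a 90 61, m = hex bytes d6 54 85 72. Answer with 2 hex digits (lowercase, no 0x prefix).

Key hex bytes 51 f6 ea ae 1a 90 61 is exactly B = 7 bytes: K' = 51 f6 ea ae 1a 90 61.
K' ⊕ ipad = 67 c0 dc 98 2c a6 57.  K' ⊕ opad = 0d aa b6 f2 46 cc 3d.
Inner input = (K'⊕ipad) ∥ m = 67 c0 dc 98 2c a6 57 ∥ d6 54 85 72.
Inner hash: sum = 103+192+220+152+44+166+87+214+84+133+114 = 1509; mod 256 = 229 → e5.
Outer input = (K'⊕opad) ∥ inner = 0d aa b6 f2 46 cc 3d ∥ e5.
Outer hash (tag): sum = 13+170+182+242+70+204+61+229 = 1171; mod 256 = 147 → 93.

93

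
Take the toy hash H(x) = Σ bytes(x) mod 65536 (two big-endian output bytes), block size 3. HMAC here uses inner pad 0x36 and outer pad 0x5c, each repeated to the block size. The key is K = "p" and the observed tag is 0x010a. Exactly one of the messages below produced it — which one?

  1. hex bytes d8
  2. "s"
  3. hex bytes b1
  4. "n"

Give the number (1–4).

Key "p" = 70 is 1 byte ≤ B = 3; zero-pad to 3 bytes: K' = 70 00 00.
K' ⊕ ipad = 46 36 36; K' ⊕ opad = 2c 5c 5c.
m1: inner = H(46 36 36 d8) = 01 8a; tag = H(2c 5c 5c 01 8a) = 016f
m2: inner = H(46 36 36 73) = 01 25; tag = H(2c 5c 5c 01 25) = 010a ← matches
m3: inner = H(46 36 36 b1) = 01 63; tag = H(2c 5c 5c 01 63) = 0148
m4: inner = H(46 36 36 6e) = 01 20; tag = H(2c 5c 5c 01 20) = 0105

2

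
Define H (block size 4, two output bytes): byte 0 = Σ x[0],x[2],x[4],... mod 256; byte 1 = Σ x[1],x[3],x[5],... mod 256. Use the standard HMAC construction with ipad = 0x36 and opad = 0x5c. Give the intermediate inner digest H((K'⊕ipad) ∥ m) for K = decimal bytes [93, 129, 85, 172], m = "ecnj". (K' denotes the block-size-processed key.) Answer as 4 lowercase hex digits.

Key decimal bytes [93, 129, 85, 172] = 5d 81 55 ac is exactly B = 4 bytes: K' = 5d 81 55 ac.
K' ⊕ ipad = 6b b7 63 9a.
Inner input = 6b b7 63 9a ∥ 65 63 6e 6a.
Inner hash: even-index sum = 417 mod 256 = 161; odd-index sum = 542 mod 256 = 30 → a1 1e.

a11e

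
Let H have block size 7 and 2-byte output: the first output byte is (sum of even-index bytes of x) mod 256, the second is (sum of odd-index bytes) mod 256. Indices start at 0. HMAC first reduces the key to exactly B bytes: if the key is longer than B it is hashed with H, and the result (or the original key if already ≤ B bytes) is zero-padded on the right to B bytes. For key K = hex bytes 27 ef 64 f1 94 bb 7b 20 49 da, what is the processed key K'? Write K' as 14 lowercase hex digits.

|K| = 10 > B = 7, so first hash the key.
H(K): even-index sum = 483 mod 256 = 227; odd-index sum = 917 mod 256 = 149 → e3 95.
Zero-pad H(K) = e3 95 to 7 bytes: K' = e3 95 00 00 00 00 00.

e3950000000000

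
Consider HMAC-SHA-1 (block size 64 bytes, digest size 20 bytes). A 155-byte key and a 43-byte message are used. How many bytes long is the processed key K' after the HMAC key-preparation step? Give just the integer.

Key is 155 > 64 bytes, so it is hashed to 20 bytes then zero-padded to 64: |K'| = 64.

64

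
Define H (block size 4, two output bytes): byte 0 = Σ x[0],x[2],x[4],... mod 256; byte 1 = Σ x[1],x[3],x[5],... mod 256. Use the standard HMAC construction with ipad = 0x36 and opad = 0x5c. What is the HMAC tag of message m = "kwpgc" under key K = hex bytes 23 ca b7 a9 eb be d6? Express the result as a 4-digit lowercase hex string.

Key hex bytes 23 ca b7 a9 eb be d6 is 7 bytes > B = 4, so hash it first: H(key) = 9b 31, then zero-pad to 4 bytes: K' = 9b 31 00 00.
K' ⊕ ipad = ad 07 36 36.  K' ⊕ opad = c7 6d 5c 5c.
Inner input = (K'⊕ipad) ∥ m = ad 07 36 36 ∥ 6b 77 70 67 63.
Inner hash: even-index sum = 545 mod 256 = 33; odd-index sum = 283 mod 256 = 27 → 21 1b.
Outer input = (K'⊕opad) ∥ inner = c7 6d 5c 5c ∥ 21 1b.
Outer hash (tag): even-index sum = 324 mod 256 = 68; odd-index sum = 228 mod 256 = 228 → 44 e4.

44e4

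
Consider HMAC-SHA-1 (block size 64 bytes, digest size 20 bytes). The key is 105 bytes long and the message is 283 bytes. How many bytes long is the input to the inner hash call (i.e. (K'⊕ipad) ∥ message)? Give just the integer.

Key is 105 > 64 bytes, so it is hashed to 20 bytes then zero-padded to 64: |K'| = 64.
Inner input = (K'⊕ipad) ∥ m → 64 + 283 = 347 bytes.

347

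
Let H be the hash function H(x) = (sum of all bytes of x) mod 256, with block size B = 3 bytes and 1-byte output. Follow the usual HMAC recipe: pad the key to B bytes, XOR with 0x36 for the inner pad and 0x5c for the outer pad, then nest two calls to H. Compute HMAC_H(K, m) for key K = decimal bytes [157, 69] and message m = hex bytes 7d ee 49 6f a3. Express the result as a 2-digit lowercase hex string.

Key decimal bytes [157, 69] = 9d 45 is 2 bytes ≤ B = 3; zero-pad to 3 bytes: K' = 9d 45 00.
K' ⊕ ipad = ab 73 36.  K' ⊕ opad = c1 19 5c.
Inner input = (K'⊕ipad) ∥ m = ab 73 36 ∥ 7d ee 49 6f a3.
Inner hash: sum = 171+115+54+125+238+73+111+163 = 1050; mod 256 = 26 → 1a.
Outer input = (K'⊕opad) ∥ inner = c1 19 5c ∥ 1a.
Outer hash (tag): sum = 193+25+92+26 = 336; mod 256 = 80 → 50.

50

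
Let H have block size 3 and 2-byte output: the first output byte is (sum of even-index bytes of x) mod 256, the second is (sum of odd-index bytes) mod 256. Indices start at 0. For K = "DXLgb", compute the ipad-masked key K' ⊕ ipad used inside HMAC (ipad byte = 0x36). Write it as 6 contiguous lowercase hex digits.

Key "DXLgb" = 44 58 4c 67 62 is 5 bytes > B = 3, so hash it first: H(key) = f2 bf, then zero-pad to 3 bytes: K' = f2 bf 00.
XOR each byte with 0x36: f2⊕36=c4, bf⊕36=89, 00⊕36=36.

c48936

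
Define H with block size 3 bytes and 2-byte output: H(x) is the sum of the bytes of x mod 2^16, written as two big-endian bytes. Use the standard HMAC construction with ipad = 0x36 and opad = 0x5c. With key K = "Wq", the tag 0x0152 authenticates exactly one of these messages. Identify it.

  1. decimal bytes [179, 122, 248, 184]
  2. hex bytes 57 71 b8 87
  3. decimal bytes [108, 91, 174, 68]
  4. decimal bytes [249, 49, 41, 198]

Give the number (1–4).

Key "Wq" = 57 71 is 2 bytes ≤ B = 3; zero-pad to 3 bytes: K' = 57 71 00.
K' ⊕ ipad = 61 47 36; K' ⊕ opad = 0b 2d 5c.
m1: inner = H(61 47 36 b3 7a f8 b8) = 03 bb; tag = H(0b 2d 5c 03 bb) = 0152 ← matches
m2: inner = H(61 47 36 57 71 b8 87) = 02 e5; tag = H(0b 2d 5c 02 e5) = 017b
m3: inner = H(61 47 36 6c 5b ae 44) = 02 97; tag = H(0b 2d 5c 02 97) = 012d
m4: inner = H(61 47 36 f9 31 29 c6) = 02 f7; tag = H(0b 2d 5c 02 f7) = 018d

1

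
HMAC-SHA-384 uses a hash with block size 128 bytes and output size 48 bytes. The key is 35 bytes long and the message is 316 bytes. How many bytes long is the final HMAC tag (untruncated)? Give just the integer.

The tag is one SHA-384 digest: 48 bytes.

48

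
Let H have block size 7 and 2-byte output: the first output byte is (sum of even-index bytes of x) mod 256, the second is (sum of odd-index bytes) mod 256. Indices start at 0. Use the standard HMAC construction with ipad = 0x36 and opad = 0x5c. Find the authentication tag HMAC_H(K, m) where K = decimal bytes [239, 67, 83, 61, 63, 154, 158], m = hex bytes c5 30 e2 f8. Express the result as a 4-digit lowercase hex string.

Key decimal bytes [239, 67, 83, 61, 63, 154, 158] = ef 43 53 3d 3f 9a 9e is exactly B = 7 bytes: K' = ef 43 53 3d 3f 9a 9e.
K' ⊕ ipad = d9 75 65 0b 09 ac a8.  K' ⊕ opad = b3 1f 0f 61 63 c6 c2.
Inner input = (K'⊕ipad) ∥ m = d9 75 65 0b 09 ac a8 ∥ c5 30 e2 f8.
Inner hash: even-index sum = 791 mod 256 = 23; odd-index sum = 723 mod 256 = 211 → 17 d3.
Outer input = (K'⊕opad) ∥ inner = b3 1f 0f 61 63 c6 c2 ∥ 17 d3.
Outer hash (tag): even-index sum = 698 mod 256 = 186; odd-index sum = 349 mod 256 = 93 → ba 5d.

ba5d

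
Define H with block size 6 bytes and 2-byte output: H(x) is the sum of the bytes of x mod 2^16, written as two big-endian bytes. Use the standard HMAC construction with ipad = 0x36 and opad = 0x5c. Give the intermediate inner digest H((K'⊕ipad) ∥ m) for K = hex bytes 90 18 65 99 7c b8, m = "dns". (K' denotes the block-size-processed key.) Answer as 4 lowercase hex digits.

Key hex bytes 90 18 65 99 7c b8 is exactly B = 6 bytes: K' = 90 18 65 99 7c b8.
K' ⊕ ipad = a6 2e 53 af 4a 8e.
Inner input = a6 2e 53 af 4a 8e ∥ 64 6e 73.
Inner hash: sum = 166+46+83+175+74+142+100+110+115 = 1011 → 03 f3.

03f3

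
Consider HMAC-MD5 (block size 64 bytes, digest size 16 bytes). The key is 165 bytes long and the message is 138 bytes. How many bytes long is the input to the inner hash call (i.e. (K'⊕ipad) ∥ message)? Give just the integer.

202

Key is 165 > 64 bytes, so it is hashed to 16 bytes then zero-padded to 64: |K'| = 64.
Inner input = (K'⊕ipad) ∥ m → 64 + 138 = 202 bytes.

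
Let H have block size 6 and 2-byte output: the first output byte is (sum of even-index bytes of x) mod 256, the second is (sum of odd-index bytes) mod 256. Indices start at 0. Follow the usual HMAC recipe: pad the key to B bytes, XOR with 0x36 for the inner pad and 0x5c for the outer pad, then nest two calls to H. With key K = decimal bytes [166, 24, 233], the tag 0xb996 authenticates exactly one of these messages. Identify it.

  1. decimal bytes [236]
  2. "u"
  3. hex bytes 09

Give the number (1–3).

Key decimal bytes [166, 24, 233] = a6 18 e9 is 3 bytes ≤ B = 6; zero-pad to 6 bytes: K' = a6 18 e9 00 00 00.
K' ⊕ ipad = 90 2e df 36 36 36; K' ⊕ opad = fa 44 b5 5c 5c 5c.
m1: inner = H(90 2e df 36 36 36 ec) = 91 9a; tag = H(fa 44 b5 5c 5c 5c 91 9a) = 9c96
m2: inner = H(90 2e df 36 36 36 75) = 1a 9a; tag = H(fa 44 b5 5c 5c 5c 1a 9a) = 2596
m3: inner = H(90 2e df 36 36 36 09) = ae 9a; tag = H(fa 44 b5 5c 5c 5c ae 9a) = b996 ← matches

3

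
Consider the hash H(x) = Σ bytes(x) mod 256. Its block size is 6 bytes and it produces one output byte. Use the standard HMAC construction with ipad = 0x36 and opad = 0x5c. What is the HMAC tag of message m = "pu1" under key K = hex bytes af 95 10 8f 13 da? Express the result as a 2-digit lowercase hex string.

f2

Key hex bytes af 95 10 8f 13 da is exactly B = 6 bytes: K' = af 95 10 8f 13 da.
K' ⊕ ipad = 99 a3 26 b9 25 ec.  K' ⊕ opad = f3 c9 4c d3 4f 86.
Inner input = (K'⊕ipad) ∥ m = 99 a3 26 b9 25 ec ∥ 70 75 31.
Inner hash: sum = 153+163+38+185+37+236+112+117+49 = 1090; mod 256 = 66 → 42.
Outer input = (K'⊕opad) ∥ inner = f3 c9 4c d3 4f 86 ∥ 42.
Outer hash (tag): sum = 243+201+76+211+79+134+66 = 1010; mod 256 = 242 → f2.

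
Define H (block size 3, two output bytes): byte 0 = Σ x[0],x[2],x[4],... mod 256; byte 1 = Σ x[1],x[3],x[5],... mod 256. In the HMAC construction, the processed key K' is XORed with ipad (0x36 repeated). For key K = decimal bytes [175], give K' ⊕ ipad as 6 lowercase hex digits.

993636

Key decimal bytes [175] = af is 1 byte ≤ B = 3; zero-pad to 3 bytes: K' = af 00 00.
XOR each byte with 0x36: af⊕36=99, 00⊕36=36, 00⊕36=36.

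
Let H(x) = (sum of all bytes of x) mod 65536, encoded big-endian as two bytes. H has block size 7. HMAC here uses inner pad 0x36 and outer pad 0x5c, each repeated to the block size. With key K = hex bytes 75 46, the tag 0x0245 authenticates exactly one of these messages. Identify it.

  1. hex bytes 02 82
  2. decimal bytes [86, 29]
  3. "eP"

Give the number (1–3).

Key hex bytes 75 46 is 2 bytes ≤ B = 7; zero-pad to 7 bytes: K' = 75 46 00 00 00 00 00.
K' ⊕ ipad = 43 70 36 36 36 36 36; K' ⊕ opad = 29 1a 5c 5c 5c 5c 5c.
m1: inner = H(43 70 36 36 36 36 36 02 82) = 02 45; tag = H(29 1a 5c 5c 5c 5c 5c 02 45) = 0256
m2: inner = H(43 70 36 36 36 36 36 56 1d) = 02 34; tag = H(29 1a 5c 5c 5c 5c 5c 02 34) = 0245 ← matches
m3: inner = H(43 70 36 36 36 36 36 65 50) = 02 76; tag = H(29 1a 5c 5c 5c 5c 5c 02 76) = 0287

2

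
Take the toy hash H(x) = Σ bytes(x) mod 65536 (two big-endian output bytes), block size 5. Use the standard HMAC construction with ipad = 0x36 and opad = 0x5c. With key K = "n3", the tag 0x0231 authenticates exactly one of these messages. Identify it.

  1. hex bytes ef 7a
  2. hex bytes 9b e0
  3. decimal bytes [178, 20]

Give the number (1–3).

2

Key "n3" = 6e 33 is 2 bytes ≤ B = 5; zero-pad to 5 bytes: K' = 6e 33 00 00 00.
K' ⊕ ipad = 58 05 36 36 36; K' ⊕ opad = 32 6f 5c 5c 5c.
m1: inner = H(58 05 36 36 36 ef 7a) = 02 68; tag = H(32 6f 5c 5c 5c 02 68) = 021f
m2: inner = H(58 05 36 36 36 9b e0) = 02 7a; tag = H(32 6f 5c 5c 5c 02 7a) = 0231 ← matches
m3: inner = H(58 05 36 36 36 b2 14) = 01 c5; tag = H(32 6f 5c 5c 5c 01 c5) = 027b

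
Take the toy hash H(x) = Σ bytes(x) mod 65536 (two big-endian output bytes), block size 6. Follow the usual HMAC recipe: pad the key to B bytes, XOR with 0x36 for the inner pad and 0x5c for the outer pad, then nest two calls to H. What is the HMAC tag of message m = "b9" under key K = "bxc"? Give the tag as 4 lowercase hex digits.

01eb

Key "bxc" = 62 78 63 is 3 bytes ≤ B = 6; zero-pad to 6 bytes: K' = 62 78 63 00 00 00.
K' ⊕ ipad = 54 4e 55 36 36 36.  K' ⊕ opad = 3e 24 3f 5c 5c 5c.
Inner input = (K'⊕ipad) ∥ m = 54 4e 55 36 36 36 ∥ 62 39.
Inner hash: sum = 84+78+85+54+54+54+98+57 = 564 → 02 34.
Outer input = (K'⊕opad) ∥ inner = 3e 24 3f 5c 5c 5c ∥ 02 34.
Outer hash (tag): sum = 62+36+63+92+92+92+2+52 = 491 → 01 eb.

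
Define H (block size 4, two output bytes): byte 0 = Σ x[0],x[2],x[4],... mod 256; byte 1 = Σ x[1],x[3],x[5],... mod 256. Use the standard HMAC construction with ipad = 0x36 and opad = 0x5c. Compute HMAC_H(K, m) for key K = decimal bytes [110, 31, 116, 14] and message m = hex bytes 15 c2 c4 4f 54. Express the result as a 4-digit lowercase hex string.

Key decimal bytes [110, 31, 116, 14] = 6e 1f 74 0e is exactly B = 4 bytes: K' = 6e 1f 74 0e.
K' ⊕ ipad = 58 29 42 38.  K' ⊕ opad = 32 43 28 52.
Inner input = (K'⊕ipad) ∥ m = 58 29 42 38 ∥ 15 c2 c4 4f 54.
Inner hash: even-index sum = 455 mod 256 = 199; odd-index sum = 370 mod 256 = 114 → c7 72.
Outer input = (K'⊕opad) ∥ inner = 32 43 28 52 ∥ c7 72.
Outer hash (tag): even-index sum = 289 mod 256 = 33; odd-index sum = 263 mod 256 = 7 → 21 07.

2107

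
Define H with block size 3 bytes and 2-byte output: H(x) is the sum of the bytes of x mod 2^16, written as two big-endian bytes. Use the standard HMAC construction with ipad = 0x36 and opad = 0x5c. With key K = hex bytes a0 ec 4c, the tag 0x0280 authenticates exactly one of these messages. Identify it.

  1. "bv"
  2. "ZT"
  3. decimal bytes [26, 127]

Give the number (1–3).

1

Key hex bytes a0 ec 4c is exactly B = 3 bytes: K' = a0 ec 4c.
K' ⊕ ipad = 96 da 7a; K' ⊕ opad = fc b0 10.
m1: inner = H(96 da 7a 62 76) = 02 c2; tag = H(fc b0 10 02 c2) = 0280 ← matches
m2: inner = H(96 da 7a 5a 54) = 02 98; tag = H(fc b0 10 02 98) = 0256
m3: inner = H(96 da 7a 1a 7f) = 02 83; tag = H(fc b0 10 02 83) = 0241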